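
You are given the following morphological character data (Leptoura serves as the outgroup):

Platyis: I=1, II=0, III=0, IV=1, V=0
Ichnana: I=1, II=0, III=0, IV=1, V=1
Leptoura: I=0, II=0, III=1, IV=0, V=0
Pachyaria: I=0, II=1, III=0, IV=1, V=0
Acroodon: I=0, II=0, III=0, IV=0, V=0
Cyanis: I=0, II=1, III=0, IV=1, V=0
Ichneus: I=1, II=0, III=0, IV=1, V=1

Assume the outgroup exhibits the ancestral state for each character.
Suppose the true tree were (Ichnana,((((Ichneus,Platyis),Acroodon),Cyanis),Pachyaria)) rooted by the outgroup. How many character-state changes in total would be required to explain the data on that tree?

9

Map each character onto (Ichnana,((((Ichneus,Platyis),Acroodon),Cyanis),Pachyaria)) (rooted by Leptoura) and count the minimum state changes it requires (Fitch parsimony):
I: 2; II: 2; III: 1; IV: 2; V: 2.
Total tree length = 9.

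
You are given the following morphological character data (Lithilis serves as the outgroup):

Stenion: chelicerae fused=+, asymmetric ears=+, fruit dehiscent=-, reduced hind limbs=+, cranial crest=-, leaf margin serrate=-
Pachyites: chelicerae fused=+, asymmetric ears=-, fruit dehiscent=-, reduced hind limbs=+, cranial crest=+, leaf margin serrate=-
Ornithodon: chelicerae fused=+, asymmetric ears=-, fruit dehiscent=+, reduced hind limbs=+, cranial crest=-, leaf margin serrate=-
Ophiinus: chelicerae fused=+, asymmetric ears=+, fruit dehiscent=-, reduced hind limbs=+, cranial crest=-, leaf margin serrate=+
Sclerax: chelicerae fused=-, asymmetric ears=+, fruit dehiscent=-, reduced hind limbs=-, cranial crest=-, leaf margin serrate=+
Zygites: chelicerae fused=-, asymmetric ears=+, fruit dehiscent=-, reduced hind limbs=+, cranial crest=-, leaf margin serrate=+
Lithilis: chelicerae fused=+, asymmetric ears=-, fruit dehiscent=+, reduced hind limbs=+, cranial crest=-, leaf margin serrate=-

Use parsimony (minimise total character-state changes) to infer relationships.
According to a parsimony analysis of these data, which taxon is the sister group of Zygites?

Sclerax

Character polarity is set by the outgroup: the derived state is whichever differs from the outgroup's state, so for chelicerae fused, fruit dehiscent, reduced hind limbs the derived state is '-', and for the remaining characters it is '+'.
chelicerae fused: derived state '-' in Sclerax and Zygites only — synapomorphy for {Sclerax, Zygites}.
Only Ophiinus, Sclerax, Stenion, and Zygites show the derived state '+' for asymmetric ears, supporting them as a clade.
Only Ophiinus, Pachyites, Sclerax, Stenion, and Zygites show the derived state '-' for fruit dehiscent, supporting them as a clade.
reduced hind limbs (derived state '-') is unique to Sclerax (autapomorphy; uninformative for grouping).
cranial crest (derived state '+') is unique to Pachyites (autapomorphy; uninformative for grouping).
Only Ophiinus, Sclerax, and Zygites show the derived state '+' for leaf margin serrate, supporting them as a clade.
Most parsimonious ingroup topology: ((((Ophiinus,(Zygites,Sclerax)),Stenion),Pachyites),Ornithodon).
Zygites and Sclerax form a cherry on this tree, so they are sister taxa.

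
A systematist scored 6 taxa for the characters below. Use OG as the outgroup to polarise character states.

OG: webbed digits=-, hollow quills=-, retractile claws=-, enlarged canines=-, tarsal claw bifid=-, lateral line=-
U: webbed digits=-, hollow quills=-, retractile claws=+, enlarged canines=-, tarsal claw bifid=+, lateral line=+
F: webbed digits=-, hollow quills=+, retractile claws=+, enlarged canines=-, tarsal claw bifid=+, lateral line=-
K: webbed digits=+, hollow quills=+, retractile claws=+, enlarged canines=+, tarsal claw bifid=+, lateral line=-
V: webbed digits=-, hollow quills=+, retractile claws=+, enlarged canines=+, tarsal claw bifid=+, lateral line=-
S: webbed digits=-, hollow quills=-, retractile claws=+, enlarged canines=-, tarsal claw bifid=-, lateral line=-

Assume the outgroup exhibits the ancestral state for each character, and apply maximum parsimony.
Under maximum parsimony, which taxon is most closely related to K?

The outgroup has state '-' for every character, so '+' is the derived state throughout.
webbed digits (derived state '+') is unique to K (autapomorphy; uninformative for grouping).
hollow quills (derived state '+') is shared by F, K, and V — a synapomorphy uniting that clade.
All ingroup taxa share the derived state '+' for retractile claws; it defines the ingroup but does not resolve relationships within it.
Only K and V show the derived state '+' for enlarged canines, supporting them as a clade.
tarsal claw bifid: derived state '+' in F, K, U, and V only — synapomorphy for {F, K, U, V}.
lateral line: derived state '+' in U only — an autapomorphy, so it tells us nothing about relationships among taxa.
Most parsimonious ingroup topology: ((U,(F,(K,V))),S).
K and V form a cherry on this tree, so they are sister taxa.

V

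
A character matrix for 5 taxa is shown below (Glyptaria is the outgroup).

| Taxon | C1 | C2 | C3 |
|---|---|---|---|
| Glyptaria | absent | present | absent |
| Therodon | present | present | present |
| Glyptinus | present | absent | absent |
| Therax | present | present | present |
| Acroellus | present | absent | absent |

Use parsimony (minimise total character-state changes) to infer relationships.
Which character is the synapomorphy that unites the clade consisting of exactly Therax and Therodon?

C3

Character polarity is set by the outgroup: the derived state is whichever differs from the outgroup's state, so for C2 the derived state is 'absent', and for the remaining characters it is 'present'.
All ingroup taxa share the derived state 'present' for C1; it defines the ingroup but does not resolve relationships within it.
C2 (derived state 'absent') is shared by Acroellus and Glyptinus — a synapomorphy uniting that clade.
Only Therax and Therodon show the derived state 'present' for C3, supporting them as a clade.
Most parsimonious ingroup topology: ((Therodon,Therax),(Glyptinus,Acroellus)).
The clade {Therax, Therodon} is supported by C3: its derived state 'present' occurs in exactly those taxa and in no other taxon (including the outgroup).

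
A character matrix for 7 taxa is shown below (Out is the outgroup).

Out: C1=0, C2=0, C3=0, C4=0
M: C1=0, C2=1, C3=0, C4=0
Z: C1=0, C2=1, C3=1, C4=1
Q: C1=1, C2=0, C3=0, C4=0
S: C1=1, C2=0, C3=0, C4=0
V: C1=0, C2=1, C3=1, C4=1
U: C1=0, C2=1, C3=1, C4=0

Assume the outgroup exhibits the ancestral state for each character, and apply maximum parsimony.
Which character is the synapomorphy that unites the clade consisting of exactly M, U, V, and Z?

The outgroup has state '0' for every character, so '1' is the derived state throughout.
C1 (derived state '1') is shared by Q and S — a synapomorphy uniting that clade.
C2 (derived state '1') is shared by M, U, V, and Z — a synapomorphy uniting that clade.
Only U, V, and Z show the derived state '1' for C3, supporting them as a clade.
C4 (derived state '1') is shared by V and Z — a synapomorphy uniting that clade.
Most parsimonious ingroup topology: ((M,((Z,V),U)),(Q,S)).
The clade {M, U, V, Z} is supported by C2: its derived state '1' occurs in exactly those taxa and in no other taxon (including the outgroup).

C2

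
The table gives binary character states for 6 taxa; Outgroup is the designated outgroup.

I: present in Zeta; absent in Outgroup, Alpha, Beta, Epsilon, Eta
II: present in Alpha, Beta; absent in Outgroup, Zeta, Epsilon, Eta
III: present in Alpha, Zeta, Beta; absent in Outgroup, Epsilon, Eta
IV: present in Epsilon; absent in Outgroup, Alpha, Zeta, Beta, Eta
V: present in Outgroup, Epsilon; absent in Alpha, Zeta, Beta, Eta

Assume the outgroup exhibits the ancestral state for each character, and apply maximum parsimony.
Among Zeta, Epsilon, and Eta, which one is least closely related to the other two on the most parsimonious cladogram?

Character polarity is set by the outgroup: the derived state is whichever differs from the outgroup's state, so for V the derived state is 'absent', and for the remaining characters it is 'present'.
I: derived state 'present' in Zeta only — an autapomorphy, so it tells us nothing about relationships among taxa.
II: derived state 'present' in Alpha and Beta only — synapomorphy for {Alpha, Beta}.
III: derived state 'present' in Alpha, Beta, and Zeta only — synapomorphy for {Alpha, Beta, Zeta}.
IV (derived state 'present') is unique to Epsilon (autapomorphy; uninformative for grouping).
V: derived state 'absent' in Alpha, Beta, Eta, and Zeta only — synapomorphy for {Alpha, Beta, Eta, Zeta}.
Most parsimonious ingroup topology: ((((Alpha,Beta),Zeta),Eta),Epsilon).
Zeta and Eta share a more recent common ancestor with each other than either does with Epsilon, so Epsilon is the least closely related of the three.

Epsilon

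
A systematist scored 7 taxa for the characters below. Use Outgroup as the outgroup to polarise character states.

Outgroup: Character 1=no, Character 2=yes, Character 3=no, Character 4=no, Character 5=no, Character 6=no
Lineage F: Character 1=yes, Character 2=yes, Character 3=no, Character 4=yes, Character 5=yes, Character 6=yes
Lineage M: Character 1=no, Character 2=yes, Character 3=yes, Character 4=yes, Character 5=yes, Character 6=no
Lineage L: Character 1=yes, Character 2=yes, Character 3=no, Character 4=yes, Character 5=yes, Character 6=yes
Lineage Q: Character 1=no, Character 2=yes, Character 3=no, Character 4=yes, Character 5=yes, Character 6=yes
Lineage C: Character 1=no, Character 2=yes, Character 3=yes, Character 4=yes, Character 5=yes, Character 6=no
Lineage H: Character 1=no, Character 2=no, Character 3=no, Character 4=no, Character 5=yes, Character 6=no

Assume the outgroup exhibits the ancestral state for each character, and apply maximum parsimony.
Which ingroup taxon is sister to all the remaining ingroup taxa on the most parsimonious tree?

Lineage H

Character polarity is set by the outgroup: the derived state is whichever differs from the outgroup's state, so for Character 2 the derived state is 'no', and for the remaining characters it is 'yes'.
Only Lineage F and Lineage L show the derived state 'yes' for Character 1, supporting them as a clade.
Character 2: derived state 'no' in Lineage H only — an autapomorphy, so it tells us nothing about relationships among taxa.
Character 3: derived state 'yes' in Lineage C and Lineage M only — synapomorphy for {Lineage C, Lineage M}.
Character 4 (derived state 'yes') is shared by Lineage C, Lineage F, Lineage L, Lineage M, and Lineage Q — a synapomorphy uniting that clade.
Character 5 (derived state 'yes') is shared by all ingroup taxa — unites the whole ingroup.
Character 6 (derived state 'yes') is shared by Lineage F, Lineage L, and Lineage Q — a synapomorphy uniting that clade.
Most parsimonious ingroup topology: ((((Lineage F,Lineage L),Lineage Q),(Lineage M,Lineage C)),Lineage H).
Lineage H is sister to the clade containing all other ingroup taxa, so it is the earliest-diverging (most basal) ingroup lineage.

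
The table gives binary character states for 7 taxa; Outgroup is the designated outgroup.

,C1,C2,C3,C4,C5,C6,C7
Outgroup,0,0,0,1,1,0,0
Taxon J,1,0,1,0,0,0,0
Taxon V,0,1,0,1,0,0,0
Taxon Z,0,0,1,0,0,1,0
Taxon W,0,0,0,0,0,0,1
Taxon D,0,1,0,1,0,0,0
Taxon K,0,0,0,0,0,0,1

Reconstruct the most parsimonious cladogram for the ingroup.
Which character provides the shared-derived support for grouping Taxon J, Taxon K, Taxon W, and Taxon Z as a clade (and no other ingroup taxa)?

C4

Character polarity is set by the outgroup: the derived state is whichever differs from the outgroup's state, so for C4, C5 the derived state is '0', and for the remaining characters it is '1'.
C1 (derived state '1') is unique to Taxon J (autapomorphy; uninformative for grouping).
C2 (derived state '1') is shared by Taxon D and Taxon V — a synapomorphy uniting that clade.
C3 (derived state '1') is shared by Taxon J and Taxon Z — a synapomorphy uniting that clade.
C4 (derived state '0') is shared by Taxon J, Taxon K, Taxon W, and Taxon Z — a synapomorphy uniting that clade.
C5 (derived state '0') is shared by all ingroup taxa — unites the whole ingroup.
C6: derived state '1' in Taxon Z only — an autapomorphy, so it tells us nothing about relationships among taxa.
Only Taxon K and Taxon W show the derived state '1' for C7, supporting them as a clade.
Most parsimonious ingroup topology: (((Taxon J,Taxon Z),(Taxon W,Taxon K)),(Taxon V,Taxon D)).
The clade {Taxon J, Taxon K, Taxon W, Taxon Z} is supported by C4: its derived state '0' occurs in exactly those taxa and in no other taxon (including the outgroup).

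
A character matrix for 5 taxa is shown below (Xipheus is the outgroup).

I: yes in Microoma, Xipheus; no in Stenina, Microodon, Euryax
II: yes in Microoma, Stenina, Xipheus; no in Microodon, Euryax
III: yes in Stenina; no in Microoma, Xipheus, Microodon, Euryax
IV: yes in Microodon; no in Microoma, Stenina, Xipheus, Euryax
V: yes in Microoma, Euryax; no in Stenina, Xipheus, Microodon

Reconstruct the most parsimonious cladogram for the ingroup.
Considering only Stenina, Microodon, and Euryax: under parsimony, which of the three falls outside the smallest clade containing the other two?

Stenina

Character polarity is set by the outgroup: the derived state is whichever differs from the outgroup's state, so for I, II the derived state is 'no', and for the remaining characters it is 'yes'.
I: derived state 'no' in Euryax, Microodon, and Stenina only — synapomorphy for {Euryax, Microodon, Stenina}.
Only Euryax and Microodon show the derived state 'no' for II, supporting them as a clade.
III (derived state 'yes') is unique to Stenina (autapomorphy; uninformative for grouping).
IV: derived state 'yes' in Microodon only — an autapomorphy, so it tells us nothing about relationships among taxa.
V (state 'yes') occurs in Euryax and Microoma but conflicts with the nesting implied by the other characters — most parsimoniously interpreted as homoplasy.
Most parsimonious ingroup topology: (((Euryax,Microodon),Stenina),Microoma).
Euryax and Microodon share a more recent common ancestor with each other than either does with Stenina, so Stenina is the least closely related of the three.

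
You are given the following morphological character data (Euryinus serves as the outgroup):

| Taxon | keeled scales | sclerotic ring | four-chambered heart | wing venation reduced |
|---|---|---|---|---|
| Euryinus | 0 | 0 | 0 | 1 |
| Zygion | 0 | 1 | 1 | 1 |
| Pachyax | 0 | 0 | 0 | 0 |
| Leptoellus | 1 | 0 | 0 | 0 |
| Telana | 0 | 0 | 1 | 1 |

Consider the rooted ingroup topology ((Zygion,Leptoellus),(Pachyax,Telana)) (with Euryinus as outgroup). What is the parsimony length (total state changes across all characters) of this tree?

Map each character onto ((Zygion,Leptoellus),(Pachyax,Telana)) (rooted by Euryinus) and count the minimum state changes it requires (Fitch parsimony):
keeled scales: 1; sclerotic ring: 1; four-chambered heart: 2; wing venation reduced: 2.
Total tree length = 6.

6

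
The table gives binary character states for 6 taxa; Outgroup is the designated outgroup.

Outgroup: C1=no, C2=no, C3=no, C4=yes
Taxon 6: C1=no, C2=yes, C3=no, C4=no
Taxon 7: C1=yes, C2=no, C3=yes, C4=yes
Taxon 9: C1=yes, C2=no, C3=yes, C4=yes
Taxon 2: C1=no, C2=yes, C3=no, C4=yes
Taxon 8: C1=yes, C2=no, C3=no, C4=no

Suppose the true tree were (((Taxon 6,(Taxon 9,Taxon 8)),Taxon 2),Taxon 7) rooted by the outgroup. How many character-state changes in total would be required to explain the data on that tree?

Map each character onto (((Taxon 6,(Taxon 9,Taxon 8)),Taxon 2),Taxon 7) (rooted by Outgroup) and count the minimum state changes it requires (Fitch parsimony):
C1: 2; C2: 2; C3: 2; C4: 2.
Total tree length = 8.

8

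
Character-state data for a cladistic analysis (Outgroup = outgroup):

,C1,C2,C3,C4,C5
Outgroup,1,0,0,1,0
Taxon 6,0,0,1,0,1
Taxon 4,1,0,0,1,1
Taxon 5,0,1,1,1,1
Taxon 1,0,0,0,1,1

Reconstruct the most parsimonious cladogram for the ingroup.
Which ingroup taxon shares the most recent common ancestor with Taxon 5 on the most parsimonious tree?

Character polarity is set by the outgroup: the derived state is whichever differs from the outgroup's state, so for C1, C4 the derived state is '0', and for the remaining characters it is '1'.
C1 (derived state '0') is shared by Taxon 1, Taxon 5, and Taxon 6 — a synapomorphy uniting that clade.
C2 (derived state '1') is unique to Taxon 5 (autapomorphy; uninformative for grouping).
C3 (derived state '1') is shared by Taxon 5 and Taxon 6 — a synapomorphy uniting that clade.
C4: derived state '0' in Taxon 6 only — an autapomorphy, so it tells us nothing about relationships among taxa.
C5 (derived state '1') is shared by all ingroup taxa — unites the whole ingroup.
Most parsimonious ingroup topology: (((Taxon 6,Taxon 5),Taxon 1),Taxon 4).
Taxon 5 and Taxon 6 form a cherry on this tree, so they are sister taxa.

Taxon 6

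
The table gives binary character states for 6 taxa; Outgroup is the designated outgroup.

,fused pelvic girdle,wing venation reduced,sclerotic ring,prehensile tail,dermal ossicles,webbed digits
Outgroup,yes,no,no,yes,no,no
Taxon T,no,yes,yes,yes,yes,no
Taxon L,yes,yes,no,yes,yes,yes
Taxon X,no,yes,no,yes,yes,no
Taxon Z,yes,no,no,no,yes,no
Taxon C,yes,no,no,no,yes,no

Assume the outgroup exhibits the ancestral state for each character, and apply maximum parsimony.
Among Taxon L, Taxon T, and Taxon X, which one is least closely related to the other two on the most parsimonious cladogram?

Character polarity is set by the outgroup: the derived state is whichever differs from the outgroup's state, so for fused pelvic girdle, prehensile tail the derived state is 'no', and for the remaining characters it is 'yes'.
fused pelvic girdle (derived state 'no') is shared by Taxon T and Taxon X — a synapomorphy uniting that clade.
wing venation reduced: derived state 'yes' in Taxon L, Taxon T, and Taxon X only — synapomorphy for {Taxon L, Taxon T, Taxon X}.
sclerotic ring: derived state 'yes' in Taxon T only — an autapomorphy, so it tells us nothing about relationships among taxa.
prehensile tail: derived state 'no' in Taxon C and Taxon Z only — synapomorphy for {Taxon C, Taxon Z}.
All ingroup taxa share the derived state 'yes' for dermal ossicles; it defines the ingroup but does not resolve relationships within it.
webbed digits (derived state 'yes') is unique to Taxon L (autapomorphy; uninformative for grouping).
Most parsimonious ingroup topology: (((Taxon T,Taxon X),Taxon L),(Taxon Z,Taxon C)).
Taxon T and Taxon X share a more recent common ancestor with each other than either does with Taxon L, so Taxon L is the least closely related of the three.

Taxon L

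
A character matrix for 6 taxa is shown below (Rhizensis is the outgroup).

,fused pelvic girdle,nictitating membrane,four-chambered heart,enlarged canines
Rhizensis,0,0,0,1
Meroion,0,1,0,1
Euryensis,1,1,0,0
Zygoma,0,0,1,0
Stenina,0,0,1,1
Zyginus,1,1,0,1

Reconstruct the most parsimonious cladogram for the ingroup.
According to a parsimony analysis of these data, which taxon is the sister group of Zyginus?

Character polarity is set by the outgroup: the derived state is whichever differs from the outgroup's state, so for enlarged canines the derived state is '0', and for the remaining characters it is '1'.
fused pelvic girdle: derived state '1' in Euryensis and Zyginus only — synapomorphy for {Euryensis, Zyginus}.
nictitating membrane (derived state '1') is shared by Euryensis, Meroion, and Zyginus — a synapomorphy uniting that clade.
four-chambered heart (derived state '1') is shared by Stenina and Zygoma — a synapomorphy uniting that clade.
enlarged canines (state '0') occurs in Euryensis and Zygoma but conflicts with the nesting implied by the other characters — most parsimoniously interpreted as homoplasy.
Most parsimonious ingroup topology: ((Meroion,(Euryensis,Zyginus)),(Zygoma,Stenina)).
Zyginus and Euryensis form a cherry on this tree, so they are sister taxa.

Euryensis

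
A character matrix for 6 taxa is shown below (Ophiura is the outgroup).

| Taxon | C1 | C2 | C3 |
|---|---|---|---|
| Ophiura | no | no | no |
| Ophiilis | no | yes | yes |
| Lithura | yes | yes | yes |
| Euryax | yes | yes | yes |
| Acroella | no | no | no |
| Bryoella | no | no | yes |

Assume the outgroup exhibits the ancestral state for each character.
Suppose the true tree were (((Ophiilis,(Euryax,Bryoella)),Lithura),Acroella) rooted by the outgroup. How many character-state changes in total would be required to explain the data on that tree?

Map each character onto (((Ophiilis,(Euryax,Bryoella)),Lithura),Acroella) (rooted by Ophiura) and count the minimum state changes it requires (Fitch parsimony):
C1: 2; C2: 2; C3: 1.
Total tree length = 5.

5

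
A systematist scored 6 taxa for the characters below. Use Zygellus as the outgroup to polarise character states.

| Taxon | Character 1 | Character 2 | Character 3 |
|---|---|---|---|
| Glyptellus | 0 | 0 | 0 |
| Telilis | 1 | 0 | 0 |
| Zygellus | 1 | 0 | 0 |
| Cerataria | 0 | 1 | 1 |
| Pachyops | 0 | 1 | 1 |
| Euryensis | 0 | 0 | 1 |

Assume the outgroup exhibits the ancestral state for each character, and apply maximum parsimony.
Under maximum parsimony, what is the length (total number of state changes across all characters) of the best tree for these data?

Character polarity is set by the outgroup: the derived state is whichever differs from the outgroup's state, so for Character 1 the derived state is '0', and for the remaining characters it is '1'.
Character 1: derived state '0' in Cerataria, Euryensis, Glyptellus, and Pachyops only — synapomorphy for {Cerataria, Euryensis, Glyptellus, Pachyops}.
Character 2 (derived state '1') is shared by Cerataria and Pachyops — a synapomorphy uniting that clade.
Only Cerataria, Euryensis, and Pachyops show the derived state '1' for Character 3, supporting them as a clade.
Most parsimonious ingroup topology: (Telilis,(((Pachyops,Cerataria),Euryensis),Glyptellus)).
Changes per character on this tree: Character 1: 1; Character 2: 1; Character 3: 1.
Total = 3.

3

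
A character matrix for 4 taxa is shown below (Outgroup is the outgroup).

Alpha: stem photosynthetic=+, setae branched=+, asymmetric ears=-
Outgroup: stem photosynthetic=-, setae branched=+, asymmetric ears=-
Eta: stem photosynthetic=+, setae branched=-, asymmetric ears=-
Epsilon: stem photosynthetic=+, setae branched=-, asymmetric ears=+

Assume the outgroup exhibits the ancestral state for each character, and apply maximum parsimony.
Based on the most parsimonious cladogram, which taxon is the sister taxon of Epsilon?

Eta

Character polarity is set by the outgroup: the derived state is whichever differs from the outgroup's state, so for setae branched the derived state is '-', and for the remaining characters it is '+'.
All ingroup taxa share the derived state '+' for stem photosynthetic; it defines the ingroup but does not resolve relationships within it.
setae branched: derived state '-' in Epsilon and Eta only — synapomorphy for {Epsilon, Eta}.
asymmetric ears (derived state '+') is unique to Epsilon (autapomorphy; uninformative for grouping).
Most parsimonious ingroup topology: ((Epsilon,Eta),Alpha).
Epsilon and Eta form a cherry on this tree, so they are sister taxa.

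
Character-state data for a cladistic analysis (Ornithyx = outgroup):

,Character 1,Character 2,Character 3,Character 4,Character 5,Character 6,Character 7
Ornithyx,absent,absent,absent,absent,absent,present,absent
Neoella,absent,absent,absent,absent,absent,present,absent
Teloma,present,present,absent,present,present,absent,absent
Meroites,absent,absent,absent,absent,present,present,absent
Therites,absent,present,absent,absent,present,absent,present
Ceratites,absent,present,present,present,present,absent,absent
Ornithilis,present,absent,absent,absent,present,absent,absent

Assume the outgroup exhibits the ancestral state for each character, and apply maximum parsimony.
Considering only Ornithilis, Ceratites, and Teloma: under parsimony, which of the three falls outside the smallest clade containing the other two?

Ornithilis

Character polarity is set by the outgroup: the derived state is whichever differs from the outgroup's state, so for Character 6 the derived state is 'absent', and for the remaining characters it is 'present'.
Character 1 groups Ornithilis and Teloma, which is incompatible with the clades supported by the remaining characters; treating it as convergent (homoplasy) costs fewer steps than any alternative tree.
Only Ceratites, Teloma, and Therites show the derived state 'present' for Character 2, supporting them as a clade.
Character 3 (derived state 'present') is unique to Ceratites (autapomorphy; uninformative for grouping).
Character 4: derived state 'present' in Ceratites and Teloma only — synapomorphy for {Ceratites, Teloma}.
Character 5 (derived state 'present') is shared by Ceratites, Meroites, Ornithilis, Teloma, and Therites — a synapomorphy uniting that clade.
Only Ceratites, Ornithilis, Teloma, and Therites show the derived state 'absent' for Character 6, supporting them as a clade.
Character 7 (derived state 'present') is unique to Therites (autapomorphy; uninformative for grouping).
Most parsimonious ingroup topology: (Neoella,((((Teloma,Ceratites),Therites),Ornithilis),Meroites)).
Ceratites and Teloma share a more recent common ancestor with each other than either does with Ornithilis, so Ornithilis is the least closely related of the three.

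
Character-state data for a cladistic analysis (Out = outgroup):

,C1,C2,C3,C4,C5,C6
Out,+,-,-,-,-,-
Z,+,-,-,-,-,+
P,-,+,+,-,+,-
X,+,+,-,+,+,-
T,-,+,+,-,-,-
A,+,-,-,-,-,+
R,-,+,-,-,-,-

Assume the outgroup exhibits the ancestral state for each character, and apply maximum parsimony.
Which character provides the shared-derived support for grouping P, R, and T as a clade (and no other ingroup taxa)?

C1

Character polarity is set by the outgroup: the derived state is whichever differs from the outgroup's state, so for C1 the derived state is '-', and for the remaining characters it is '+'.
C1: derived state '-' in P, R, and T only — synapomorphy for {P, R, T}.
C2: derived state '+' in P, R, T, and X only — synapomorphy for {P, R, T, X}.
C3 (derived state '+') is shared by P and T — a synapomorphy uniting that clade.
C4 (derived state '+') is unique to X (autapomorphy; uninformative for grouping).
C5 (state '+') occurs in P and X but conflicts with the nesting implied by the other characters — most parsimoniously interpreted as homoplasy.
C6 (derived state '+') is shared by A and Z — a synapomorphy uniting that clade.
Most parsimonious ingroup topology: ((Z,A),(((P,T),R),X)).
The clade {P, R, T} is supported by C1: its derived state '-' occurs in exactly those taxa and in no other taxon (including the outgroup).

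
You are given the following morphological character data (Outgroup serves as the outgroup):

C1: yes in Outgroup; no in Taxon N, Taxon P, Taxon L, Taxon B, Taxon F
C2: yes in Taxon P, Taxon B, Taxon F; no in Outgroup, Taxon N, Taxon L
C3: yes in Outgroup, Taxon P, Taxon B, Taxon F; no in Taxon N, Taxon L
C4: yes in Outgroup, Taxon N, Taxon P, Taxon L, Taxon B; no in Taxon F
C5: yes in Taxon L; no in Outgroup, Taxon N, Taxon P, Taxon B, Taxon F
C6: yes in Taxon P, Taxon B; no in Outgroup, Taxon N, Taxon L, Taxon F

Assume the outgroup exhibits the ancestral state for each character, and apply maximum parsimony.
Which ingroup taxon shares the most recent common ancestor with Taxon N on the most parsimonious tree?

Character polarity is set by the outgroup: the derived state is whichever differs from the outgroup's state, so for C1, C3, C4 the derived state is 'no', and for the remaining characters it is 'yes'.
All ingroup taxa share the derived state 'no' for C1; it defines the ingroup but does not resolve relationships within it.
Only Taxon B, Taxon F, and Taxon P show the derived state 'yes' for C2, supporting them as a clade.
C3: derived state 'no' in Taxon L and Taxon N only — synapomorphy for {Taxon L, Taxon N}.
C4 (derived state 'no') is unique to Taxon F (autapomorphy; uninformative for grouping).
C5: derived state 'yes' in Taxon L only — an autapomorphy, so it tells us nothing about relationships among taxa.
Only Taxon B and Taxon P show the derived state 'yes' for C6, supporting them as a clade.
Most parsimonious ingroup topology: ((Taxon N,Taxon L),((Taxon P,Taxon B),Taxon F)).
Taxon N and Taxon L form a cherry on this tree, so they are sister taxa.

Taxon L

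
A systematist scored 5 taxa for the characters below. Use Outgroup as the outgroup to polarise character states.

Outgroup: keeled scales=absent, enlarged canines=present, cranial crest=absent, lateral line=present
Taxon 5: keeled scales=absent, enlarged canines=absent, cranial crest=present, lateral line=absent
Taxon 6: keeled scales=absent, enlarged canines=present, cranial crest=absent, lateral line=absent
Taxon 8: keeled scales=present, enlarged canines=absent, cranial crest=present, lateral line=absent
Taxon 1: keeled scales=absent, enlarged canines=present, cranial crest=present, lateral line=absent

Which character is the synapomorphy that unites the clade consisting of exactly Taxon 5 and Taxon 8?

Character polarity is set by the outgroup: the derived state is whichever differs from the outgroup's state, so for enlarged canines, lateral line the derived state is 'absent', and for the remaining characters it is 'present'.
keeled scales (derived state 'present') is unique to Taxon 8 (autapomorphy; uninformative for grouping).
enlarged canines: derived state 'absent' in Taxon 5 and Taxon 8 only — synapomorphy for {Taxon 5, Taxon 8}.
cranial crest: derived state 'present' in Taxon 1, Taxon 5, and Taxon 8 only — synapomorphy for {Taxon 1, Taxon 5, Taxon 8}.
lateral line (derived state 'absent') is shared by all ingroup taxa — unites the whole ingroup.
Most parsimonious ingroup topology: (((Taxon 5,Taxon 8),Taxon 1),Taxon 6).
The clade {Taxon 5, Taxon 8} is supported by enlarged canines: its derived state 'absent' occurs in exactly those taxa and in no other taxon (including the outgroup).

enlarged canines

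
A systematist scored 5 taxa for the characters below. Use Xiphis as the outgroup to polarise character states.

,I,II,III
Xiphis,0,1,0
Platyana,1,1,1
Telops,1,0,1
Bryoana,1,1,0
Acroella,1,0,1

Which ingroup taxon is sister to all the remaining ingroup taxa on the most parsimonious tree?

Bryoana

Character polarity is set by the outgroup: the derived state is whichever differs from the outgroup's state, so for II the derived state is '0', and for the remaining characters it is '1'.
I (derived state '1') is shared by all ingroup taxa — unites the whole ingroup.
Only Acroella and Telops show the derived state '0' for II, supporting them as a clade.
III (derived state '1') is shared by Acroella, Platyana, and Telops — a synapomorphy uniting that clade.
Most parsimonious ingroup topology: ((Platyana,(Telops,Acroella)),Bryoana).
Bryoana is sister to the clade containing all other ingroup taxa, so it is the earliest-diverging (most basal) ingroup lineage.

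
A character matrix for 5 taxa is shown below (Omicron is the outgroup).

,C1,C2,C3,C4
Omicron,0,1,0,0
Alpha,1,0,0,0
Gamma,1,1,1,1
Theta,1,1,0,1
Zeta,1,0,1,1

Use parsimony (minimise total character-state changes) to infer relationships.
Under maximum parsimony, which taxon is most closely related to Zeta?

Gamma

Character polarity is set by the outgroup: the derived state is whichever differs from the outgroup's state, so for C2 the derived state is '0', and for the remaining characters it is '1'.
All ingroup taxa share the derived state '1' for C1; it defines the ingroup but does not resolve relationships within it.
C2 (state '0') occurs in Alpha and Zeta but conflicts with the nesting implied by the other characters — most parsimoniously interpreted as homoplasy.
C3: derived state '1' in Gamma and Zeta only — synapomorphy for {Gamma, Zeta}.
C4: derived state '1' in Gamma, Theta, and Zeta only — synapomorphy for {Gamma, Theta, Zeta}.
Most parsimonious ingroup topology: (Alpha,((Gamma,Zeta),Theta)).
Zeta and Gamma form a cherry on this tree, so they are sister taxa.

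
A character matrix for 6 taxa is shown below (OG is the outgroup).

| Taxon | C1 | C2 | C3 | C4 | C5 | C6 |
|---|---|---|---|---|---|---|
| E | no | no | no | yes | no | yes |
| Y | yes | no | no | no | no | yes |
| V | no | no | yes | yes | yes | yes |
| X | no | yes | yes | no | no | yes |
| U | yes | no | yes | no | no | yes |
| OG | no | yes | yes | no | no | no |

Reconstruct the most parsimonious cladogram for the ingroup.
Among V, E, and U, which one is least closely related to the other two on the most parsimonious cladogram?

U

Character polarity is set by the outgroup: the derived state is whichever differs from the outgroup's state, so for C2, C3 the derived state is 'no', and for the remaining characters it is 'yes'.
C1 (derived state 'yes') is shared by U and Y — a synapomorphy uniting that clade.
C2: derived state 'no' in E, U, V, and Y only — synapomorphy for {E, U, V, Y}.
C3 (state 'no') occurs in E and Y but conflicts with the nesting implied by the other characters — most parsimoniously interpreted as homoplasy.
C4 (derived state 'yes') is shared by E and V — a synapomorphy uniting that clade.
C5 (derived state 'yes') is unique to V (autapomorphy; uninformative for grouping).
All ingroup taxa share the derived state 'yes' for C6; it defines the ingroup but does not resolve relationships within it.
Most parsimonious ingroup topology: (((E,V),(Y,U)),X).
V and E share a more recent common ancestor with each other than either does with U, so U is the least closely related of the three.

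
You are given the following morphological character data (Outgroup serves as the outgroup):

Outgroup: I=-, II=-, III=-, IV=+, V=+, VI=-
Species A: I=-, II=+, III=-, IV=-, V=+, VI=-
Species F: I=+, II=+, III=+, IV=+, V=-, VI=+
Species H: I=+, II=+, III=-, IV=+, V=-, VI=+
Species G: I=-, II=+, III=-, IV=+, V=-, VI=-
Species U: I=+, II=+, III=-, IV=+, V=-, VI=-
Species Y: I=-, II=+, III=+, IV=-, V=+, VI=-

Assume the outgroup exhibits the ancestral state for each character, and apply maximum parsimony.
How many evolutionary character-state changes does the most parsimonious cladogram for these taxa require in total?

7

Character polarity is set by the outgroup: the derived state is whichever differs from the outgroup's state, so for IV, V the derived state is '-', and for the remaining characters it is '+'.
I (derived state '+') is shared by Species F, Species H, and Species U — a synapomorphy uniting that clade.
All ingroup taxa share the derived state '+' for II; it defines the ingroup but does not resolve relationships within it.
III (state '+') occurs in Species F and Species Y but conflicts with the nesting implied by the other characters — most parsimoniously interpreted as homoplasy.
Only Species A and Species Y show the derived state '-' for IV, supporting them as a clade.
V: derived state '-' in Species F, Species G, Species H, and Species U only — synapomorphy for {Species F, Species G, Species H, Species U}.
Only Species F and Species H show the derived state '+' for VI, supporting them as a clade.
Most parsimonious ingroup topology: ((Species A,Species Y),(((Species F,Species H),Species U),Species G)).
Changes per character on this tree: I: 1; II: 1; III: 2; IV: 1; V: 1; VI: 1.
Total = 7.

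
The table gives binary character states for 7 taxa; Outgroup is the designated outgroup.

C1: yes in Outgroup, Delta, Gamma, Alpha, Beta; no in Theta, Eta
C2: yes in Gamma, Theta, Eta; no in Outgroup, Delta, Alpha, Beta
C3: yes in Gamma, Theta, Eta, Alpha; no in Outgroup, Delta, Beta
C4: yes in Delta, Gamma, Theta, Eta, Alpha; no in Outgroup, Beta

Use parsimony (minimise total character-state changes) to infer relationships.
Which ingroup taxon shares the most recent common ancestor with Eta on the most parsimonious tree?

Character polarity is set by the outgroup: the derived state is whichever differs from the outgroup's state, so for C1 the derived state is 'no', and for the remaining characters it is 'yes'.
C1 (derived state 'no') is shared by Eta and Theta — a synapomorphy uniting that clade.
C2: derived state 'yes' in Eta, Gamma, and Theta only — synapomorphy for {Eta, Gamma, Theta}.
Only Alpha, Eta, Gamma, and Theta show the derived state 'yes' for C3, supporting them as a clade.
Only Alpha, Delta, Eta, Gamma, and Theta show the derived state 'yes' for C4, supporting them as a clade.
Most parsimonious ingroup topology: ((Delta,((Gamma,(Theta,Eta)),Alpha)),Beta).
Eta and Theta form a cherry on this tree, so they are sister taxa.

Theta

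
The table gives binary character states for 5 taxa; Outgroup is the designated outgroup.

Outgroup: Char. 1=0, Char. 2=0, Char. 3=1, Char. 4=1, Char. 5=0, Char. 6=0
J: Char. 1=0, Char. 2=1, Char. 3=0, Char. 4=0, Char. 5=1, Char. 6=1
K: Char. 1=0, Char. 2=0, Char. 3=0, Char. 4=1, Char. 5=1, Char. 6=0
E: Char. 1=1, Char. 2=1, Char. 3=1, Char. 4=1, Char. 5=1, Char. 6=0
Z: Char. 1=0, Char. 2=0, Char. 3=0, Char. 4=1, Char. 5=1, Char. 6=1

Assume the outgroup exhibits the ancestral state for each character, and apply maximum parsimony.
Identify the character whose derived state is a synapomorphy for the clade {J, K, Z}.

Character polarity is set by the outgroup: the derived state is whichever differs from the outgroup's state, so for Char. 3, Char. 4 the derived state is '0', and for the remaining characters it is '1'.
Char. 1: derived state '1' in E only — an autapomorphy, so it tells us nothing about relationships among taxa.
Char. 2 (state '1') occurs in E and J but conflicts with the nesting implied by the other characters — most parsimoniously interpreted as homoplasy.
Char. 3 (derived state '0') is shared by J, K, and Z — a synapomorphy uniting that clade.
Char. 4: derived state '0' in J only — an autapomorphy, so it tells us nothing about relationships among taxa.
Char. 5 (derived state '1') is shared by all ingroup taxa — unites the whole ingroup.
Char. 6 (derived state '1') is shared by J and Z — a synapomorphy uniting that clade.
Most parsimonious ingroup topology: (((J,Z),K),E).
The clade {J, K, Z} is supported by Char. 3: its derived state '0' occurs in exactly those taxa and in no other taxon (including the outgroup).

Char. 3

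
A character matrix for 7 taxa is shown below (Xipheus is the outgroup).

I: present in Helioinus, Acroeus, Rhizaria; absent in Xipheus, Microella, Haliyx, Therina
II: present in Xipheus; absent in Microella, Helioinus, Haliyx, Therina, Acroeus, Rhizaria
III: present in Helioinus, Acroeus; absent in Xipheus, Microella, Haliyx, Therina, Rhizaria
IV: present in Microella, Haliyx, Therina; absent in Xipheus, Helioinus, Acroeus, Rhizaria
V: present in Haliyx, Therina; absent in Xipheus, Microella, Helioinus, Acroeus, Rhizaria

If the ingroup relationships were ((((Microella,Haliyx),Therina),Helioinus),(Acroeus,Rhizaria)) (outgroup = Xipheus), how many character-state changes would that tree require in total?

8

Map each character onto ((((Microella,Haliyx),Therina),Helioinus),(Acroeus,Rhizaria)) (rooted by Xipheus) and count the minimum state changes it requires (Fitch parsimony):
I: 2; II: 1; III: 2; IV: 1; V: 2.
Total tree length = 8.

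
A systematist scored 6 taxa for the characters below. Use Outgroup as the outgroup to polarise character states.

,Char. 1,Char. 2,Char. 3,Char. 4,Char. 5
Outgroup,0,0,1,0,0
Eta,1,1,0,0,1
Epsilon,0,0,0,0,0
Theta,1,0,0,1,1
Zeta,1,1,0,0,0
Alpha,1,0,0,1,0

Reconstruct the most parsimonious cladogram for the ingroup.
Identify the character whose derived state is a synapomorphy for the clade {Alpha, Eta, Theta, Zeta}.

Character polarity is set by the outgroup: the derived state is whichever differs from the outgroup's state, so for Char. 3 the derived state is '0', and for the remaining characters it is '1'.
Only Alpha, Eta, Theta, and Zeta show the derived state '1' for Char. 1, supporting them as a clade.
Only Eta and Zeta show the derived state '1' for Char. 2, supporting them as a clade.
All ingroup taxa share the derived state '0' for Char. 3; it defines the ingroup but does not resolve relationships within it.
Char. 4: derived state '1' in Alpha and Theta only — synapomorphy for {Alpha, Theta}.
Char. 5 groups Eta and Theta, which is incompatible with the clades supported by the remaining characters; treating it as convergent (homoplasy) costs fewer steps than any alternative tree.
Most parsimonious ingroup topology: (((Eta,Zeta),(Theta,Alpha)),Epsilon).
The clade {Alpha, Eta, Theta, Zeta} is supported by Char. 1: its derived state '1' occurs in exactly those taxa and in no other taxon (including the outgroup).

Char. 1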